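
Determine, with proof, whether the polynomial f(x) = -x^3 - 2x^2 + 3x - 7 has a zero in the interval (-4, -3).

Such a root exists.

f(-4) = 13 and f(-3) = -7, which have opposite signs.
Since f is a polynomial it is continuous on [-4, -3].
By the Intermediate Value Theorem f must vanish at some point of (-4, -3).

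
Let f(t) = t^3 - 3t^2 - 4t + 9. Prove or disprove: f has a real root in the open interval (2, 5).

Yes, f has a root in the interval.

f(2) = -3 and f(5) = 39, which have opposite signs.
As a polynomial, f is continuous on every closed interval.
By the Intermediate Value Theorem f must vanish at some point of (2, 5).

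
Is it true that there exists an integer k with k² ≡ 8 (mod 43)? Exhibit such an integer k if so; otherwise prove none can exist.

Apply Euler's criterion with the prime 43: 8 is a quadratic residue iff 8^21 ≡ 1 (mod 43), and a non-residue iff it is ≡ −1.
Repeated squaring mod 43: 8^2 = 64 ≡ 21; 8^4 ≡ 21² = 441 ≡ 11; 8^8 ≡ 11² = 121 ≡ 35; 8^16 ≡ 35² = 1225 ≡ 21.
Since 21 = 16 + 4 + 1, 8^21 ≡ 21 · 11 · 8; multiplying out mod 43: 21·11 = 231 ≡ 16, then 16·8 = 128 ≡ 42. Thus 8^21 ≡ 42 ≡ −1 (mod 43).
The value −1 means 8 is a non-residue modulo 43, so k² ≡ 8 (mod 43) is impossible.

No such integer exists.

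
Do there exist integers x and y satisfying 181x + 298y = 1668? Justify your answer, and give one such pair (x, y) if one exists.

x = 108, y = -60

Since gcd(181, 298) = 1, every integer is an integer combination of 181 and 298.
Run the Euclidean algorithm on 298 and 181: 298 = 1·181 + 117, 181 = 1·117 + 64, 117 = 1·64 + 53, 64 = 1·53 + 11, 53 = 4·11 + 9, 11 = 1·9 + 2, 9 = 4·2 + 1, 2 = 2·1 + 0.
Working back up the chain: 1 = 9 − 4·2 = 9 − 4·(11 − 1·9) = −4·11 + 5·9 = −4·11 + 5·(53 − 4·11) = 5·53 − 24·11 = 5·53 − 24·(64 − 1·53) = −24·64 + 29·53 = −24·64 + 29·(117 − 1·64) = 29·117 − 53·64 = 29·117 − 53·(181 − 1·117) = −53·181 + 82·117 = −53·181 + 82·(298 − 1·181) = 82·298 − 135·181. So 181·(-135) + 298·82 = 1.
Scaling by 1668 gives the particular solution (x, y) = (-225180, 136776).
Adding 756·298 to x and subtracting 756·181 from y gives the tidier solution (108, -60).
Indeed 181·108 + 298·(-60) = 19548 − 17880 = 1668.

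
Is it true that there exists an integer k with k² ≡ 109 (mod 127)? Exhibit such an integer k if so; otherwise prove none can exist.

No such integer exists.

127 is prime, so by Euler's criterion 109 is a square mod 127 iff 109^((127−1)/2) = 109^63 ≡ 1 (mod 127).
Squaring successively (mod 127): 109^2 = 11881 ≡ 70; 109^4 ≡ 70² = 4900 ≡ 74; 109^8 ≡ 74² = 5476 ≡ 15; 109^16 ≡ 15² = 225 ≡ 98; 109^32 ≡ 98² = 9604 ≡ 79.
Since 63 = 32 + 16 + 8 + 4 + 2 + 1, 109^63 ≡ 79 · 98 · 15 · 74 · 70 · 109; multiplying out mod 127: 79·98 = 7742 ≡ 122, then 122·15 = 1830 ≡ 52, then 52·74 = 3848 ≡ 38, then 38·70 = 2660 ≡ 120, then 120·109 = 13080 ≡ 126. Thus 109^63 ≡ 126 ≡ −1 (mod 127).
By Euler's criterion 109 is a quadratic non-residue mod 127: no k satisfies k² ≡ 109 (mod 127).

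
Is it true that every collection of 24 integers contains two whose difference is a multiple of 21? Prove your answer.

Partition the integers by their residue mod 21; there are 21 classes.
Since 24 > 21, two of the 24 integers must share a residue class by the pigeonhole principle; call them a and b.
Then a ≡ b (mod 21), i.e. 21 ∣ (a − b).

Yes.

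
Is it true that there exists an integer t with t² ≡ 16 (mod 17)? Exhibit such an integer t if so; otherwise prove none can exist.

t = 13

t = 13 works: 13² = 169, and 169 − 16 = 153 = 9·17.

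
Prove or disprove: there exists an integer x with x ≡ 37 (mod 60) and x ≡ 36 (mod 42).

No, no such integer exists.

gcd(60, 42) = 6. If x ≡ 37 (mod 60) and x ≡ 36 (mod 42), then x ≡ 37 (mod 6) and x ≡ 36 (mod 6).
These are incompatible: 37 − 36 = 1 is not divisible by 6.
So no integer satisfies both congruences.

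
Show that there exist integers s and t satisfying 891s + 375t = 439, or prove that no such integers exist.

gcd(891, 375) = 3, so every integer of the form 891s + 375t is a multiple of 3.
But 439 = 3·146 + 1, so 3 ∤ 439.
So the equation is unsolvable over ℤ.

No such integers exist.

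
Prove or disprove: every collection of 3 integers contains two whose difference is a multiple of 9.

No, the set {30, 31, 32} is a counterexample.

Consider the 3 integers 30, 31, 32. They lie in distinct residue classes modulo 9, since 3 ≤ 9.
The differences between them range over 1, …, 2, none of which is divisible by 9.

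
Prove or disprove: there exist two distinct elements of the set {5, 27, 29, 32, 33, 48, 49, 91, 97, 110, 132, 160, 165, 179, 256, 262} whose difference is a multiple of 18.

No such pair exists.

Two integers differ by a multiple of 18 exactly when they have the same residue mod 18. The residues are 5↦5, 27↦9, 29↦11, 32↦14, 33↦15, 48↦12, 49↦13, 91↦1, 97↦7, 110↦2, 132↦6, 160↦16, 165↦3, 179↦17, 256↦4, 262↦10.
These 16 residues are pairwise different, hence no difference of two elements is divisible by 18.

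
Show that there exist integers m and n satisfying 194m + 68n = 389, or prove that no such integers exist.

Any value of 194m + 68n is a multiple of gcd(194, 68) = 2.
But 389 = 2·194 + 1, so 2 ∤ 389.
Hence no integers m, n satisfy the equation.

No such integers exist.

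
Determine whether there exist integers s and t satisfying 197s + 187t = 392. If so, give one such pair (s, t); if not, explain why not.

s = 114, t = -118

197 and 187 are coprime, so 197s + 187t ranges over all of ℤ.
Run the Euclidean algorithm on 197 and 187: 197 = 1·187 + 10, 187 = 18·10 + 7, 10 = 1·7 + 3, 7 = 2·3 + 1, 3 = 3·1 + 0.
Back-substituting, 1 = 7 − 2·3 = 7 − 2·(10 − 1·7) = −2·10 + 3·7 = −2·10 + 3·(187 − 18·10) = 3·187 − 56·10 = 3·187 − 56·(197 − 1·187) = −56·197 + 59·187; that is, 197·(-56) + 187·59 = 1.
Scaling by 392 gives the particular solution (s, t) = (-21952, 23128).
The general solution is s = -21952 + 187k, t = 23128 − 197k; taking k = 118 gives the smaller pair s = 114, t = -118.
Check: 197·114 + 187·(-118) = 22458 − 22066 = 392. ✓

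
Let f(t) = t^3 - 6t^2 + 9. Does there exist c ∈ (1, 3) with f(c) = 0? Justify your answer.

f(1) = 4 and f(3) = -18, which have opposite signs.
As a polynomial, f is continuous on every closed interval.
By the Intermediate Value Theorem, f takes the value 0 somewhere in the open interval.

Yes, such a c exists.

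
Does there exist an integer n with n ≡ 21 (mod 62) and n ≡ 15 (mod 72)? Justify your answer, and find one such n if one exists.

n = 951

The moduli are not coprime: gcd(62, 72) = 2. Compatibility requires 2 ∣ (15 − 21) = -6, which holds, so solutions exist.
Write n = 21 + 62t. Then 62t ≡ 15 − 21 ≡ 66 (mod 72); dividing through by 2 gives 31t ≡ 33 (mod 36).
To invert 31 modulo 36: 36 = 1·31 + 5, 31 = 6·5 + 1, 5 = 5·1 + 0, and unwinding, 1 = 31 − 6·5 = 31 − 6·(36 − 1·31) = −6·36 + 7·31. Thus 31⁻¹ ≡ 7 (mod 36).
Multiplying by 7: t ≡ 7·33 = 231 ≡ 15 (mod 36).
Then n = 21 + 62·15 = 951.
Verify: 951 = 15·62 + 21 and 951 = 13·72 + 15. ✓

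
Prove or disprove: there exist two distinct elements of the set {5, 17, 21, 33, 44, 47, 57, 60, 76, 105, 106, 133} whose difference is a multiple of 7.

Reduce each element mod 7: 5↦5, 17↦3, 21↦0, 33↦5, 44↦2, 47↦5, 57↦1, 60↦4, 76↦6, 105↦0, 106↦1, 133↦0. The residue 5 repeats (at 5 and 33), and 33 − 5 = 28 = 4·7.

5 and 33 are such a pair.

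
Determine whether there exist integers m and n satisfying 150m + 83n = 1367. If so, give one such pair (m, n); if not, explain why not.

150 and 83 are coprime, so 150m + 83n ranges over all of ℤ.
Dividing repeatedly: 150 = 1·83 + 67, 83 = 1·67 + 16, 67 = 4·16 + 3, 16 = 5·3 + 1, 3 = 3·1 + 0.
Working back up the chain: 1 = 16 − 5·3 = 16 − 5·(67 − 4·16) = −5·67 + 21·16 = −5·67 + 21·(83 − 1·67) = 21·83 − 26·67 = 21·83 − 26·(150 − 1·83) = −26·150 + 47·83. So 150·(-26) + 83·47 = 1.
Scaling by 1367 gives the particular solution (m, n) = (-35542, 64249).
Shifting by a multiple of (83, −150) keeps it a solution: m = -35542 + 429·83 = 65, n = 64249 − 429·150 = -101.
Indeed 150·65 + 83·(-101) = 9750 − 8383 = 1367.

m = 65, n = -101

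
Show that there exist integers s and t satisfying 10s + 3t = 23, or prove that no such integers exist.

10 and 3 are coprime, so 10s + 3t ranges over all of ℤ.
Dividing repeatedly: 10 = 3·3 + 1, 3 = 3·1 + 0.
Unwinding: 1 = 10 − 3·3, i.e. 10·1 + 3·(-3) = 1.
Times 23: 10·23 + 3·(-69) = 23, so (23, -69) solves it.
Shifting by a multiple of (3, −10) keeps it a solution: s = 23 − 7·3 = 2, t = -69 + 7·10 = 1.
Indeed 10·2 + 3·1 = 20 + 3 = 23.

s = 2, t = 1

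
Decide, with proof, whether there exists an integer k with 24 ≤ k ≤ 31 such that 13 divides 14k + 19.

No such integer k in that range exists.

For k = 24, 25, …, 31 the values of 14k + 19 modulo 13 are 4, 5, 6, 7, 8, 9, 10, 11 respectively.
None is 0, so 13 never divides 14k + 19 on this range.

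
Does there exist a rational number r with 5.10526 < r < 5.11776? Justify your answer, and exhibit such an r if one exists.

Multiplying by 9: 9·5.10526 = 45.94734 and 9·5.11776 = 46.05984, so the integer 46 lies strictly between them.
Dividing back, 5.10526 < 46/9 < 5.11776, and 46/9 is rational.

r = 46/9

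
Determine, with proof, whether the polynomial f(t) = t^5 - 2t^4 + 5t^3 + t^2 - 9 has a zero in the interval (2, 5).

No.

f(2) = 35 and f(5) = 2516, both positive, so a sign-change argument is unavailable; we show f keeps this sign on the whole interval.
Substitute t = 2 + u, where 0 < u < 3 on the interval. Expanding, f(2 + u) = u^5 + 8u^4 + 29u^3 + 63u^2 + 80u + 35.
All 6 nonzero coefficients of this polynomial in u are positive; hence for u > 0 the value is a sum of positive terms (the constant 35 among them).
So f is strictly positive on (2, 5); no root exists in the interval.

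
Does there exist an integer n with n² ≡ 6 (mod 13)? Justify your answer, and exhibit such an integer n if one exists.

Computing n² mod 13 for n = 0, 1, …, 6 (enough, by the symmetry n ↦ 13 − n) gives 0, 1, 4, 9, 3, 12, 10.
The set of squares mod 13 is therefore {0, 1, 3, 4, 9, 10, 12}, which does not contain 6.
Hence no integer n has n² ≡ 6 (mod 13).

No such integer exists.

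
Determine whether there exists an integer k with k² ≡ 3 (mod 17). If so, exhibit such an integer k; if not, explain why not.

Computing k² mod 17 for k = 0, 1, …, 8 (enough, by the symmetry k ↦ 17 − k) gives 0, 1, 4, 9, 16, 8, 2, 15, 13.
So the quadratic residues mod 17 are {0, 1, 2, 4, 8, 9, 13, 15, 16}, and 3 is not among them.
Therefore k² ≡ 3 (mod 17) has no solution.

No, no such integer exists.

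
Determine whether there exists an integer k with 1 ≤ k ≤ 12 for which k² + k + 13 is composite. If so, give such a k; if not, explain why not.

k = 12

At k = 12: 12² + 12 + 13 = 169 = 13·13, which is composite.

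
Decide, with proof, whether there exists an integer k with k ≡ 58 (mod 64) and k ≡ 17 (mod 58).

gcd(64, 58) = 2. If k ≡ 58 (mod 64) and k ≡ 17 (mod 58), then k ≡ 58 (mod 2) and k ≡ 17 (mod 2).
But 58 mod 2 = 0 while 17 mod 2 = 1, a contradiction.
So no integer satisfies both congruences.

There is no such integer.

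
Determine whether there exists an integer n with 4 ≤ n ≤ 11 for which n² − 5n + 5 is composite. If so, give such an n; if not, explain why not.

At n = 10: 10² − 5·10 + 5 = 55 = 5·11, which is composite.

n = 10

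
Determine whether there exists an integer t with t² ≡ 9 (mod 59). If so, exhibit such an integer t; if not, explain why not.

t = 3

Take t = 3. Then 3² = 9, and since 0 ≤ 9 < 59 this is already reduced: 3² ≡ 9 (mod 59).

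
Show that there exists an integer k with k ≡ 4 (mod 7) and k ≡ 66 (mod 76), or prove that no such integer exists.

k = 522

The moduli 7 and 76 are coprime, so by the Chinese Remainder Theorem a unique solution modulo 532 exists.
Write k = 4 + 7t and require 4 + 7t ≡ 66 (mod 76), i.e. 7t ≡ 62 (mod 76).
Note 7·11 = 77 ≡ 1 (mod 76) (as 77 − 1 = 1·76), so 7⁻¹ ≡ 11.
Therefore t ≡ 11·62 = 682 ≡ 74 (mod 76).
Taking t = 74 gives k = 4 + 7·74 = 522.
Check: 522 mod 7 = 4, 522 mod 76 = 66. ✓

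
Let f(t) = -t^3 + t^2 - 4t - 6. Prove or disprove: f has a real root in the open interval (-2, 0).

Such a root exists.

f(-2) = 14 and f(0) = -6, which have opposite signs.
f is continuous everywhere (it is a polynomial), in particular on [-2, 0].
By the Intermediate Value Theorem, f takes the value 0 somewhere in the open interval.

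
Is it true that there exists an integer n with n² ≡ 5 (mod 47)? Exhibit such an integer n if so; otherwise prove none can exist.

There is no such integer.

Apply Euler's criterion with the prime 47: 5 is a quadratic residue iff 5^23 ≡ 1 (mod 47), and a non-residue iff it is ≡ −1.
Squaring successively (mod 47): 5^2 = 25 ≡ 25; 5^4 ≡ 25² = 625 ≡ 14; 5^8 ≡ 14² = 196 ≡ 8; 5^16 ≡ 8² = 64 ≡ 17.
Since 23 = 16 + 4 + 2 + 1, 5^23 ≡ 17 · 14 · 25 · 5; multiplying out mod 47: 17·14 = 238 ≡ 3, then 3·25 = 75 ≡ 28, then 28·5 = 140 ≡ 46. Thus 5^23 ≡ 46 ≡ −1 (mod 47).
The value −1 means 5 is a non-residue modulo 47, so n² ≡ 5 (mod 47) is impossible.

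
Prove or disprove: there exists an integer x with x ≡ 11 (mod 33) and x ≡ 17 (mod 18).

x = 143

The moduli are not coprime: gcd(33, 18) = 3. Compatibility requires 3 ∣ (17 − 11) = 6, which holds, so solutions exist.
Step through x = 11, 11 + 33, 11 + 2·33, …: the values 11, 44, 77, 110, 143 reduce mod 18 to 11, 8, 5, 2, 17. The value 143 hits 17.
Indeed 143 ≡ 11 (mod 33) and 143 ≡ 17 (mod 18).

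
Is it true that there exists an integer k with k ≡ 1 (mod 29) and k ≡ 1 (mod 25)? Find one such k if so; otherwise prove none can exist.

k = 1

gcd(29, 25) = 1, so the Chinese Remainder Theorem guarantees exactly one residue class mod 725 satisfying both.
Any solution of the first congruence is k = 1 + 29t; substituting into the second, 29t ≡ 1 − 1 ≡ 0 (mod 25).
29 ≡ 4 (mod 25), so this reads 4t ≡ 0 (mod 25). t = 0 satisfies this.
With t = 0: k = 1 + 29·0 = 1.
Indeed 1 ≡ 1 (mod 29) and 1 ≡ 1 (mod 25).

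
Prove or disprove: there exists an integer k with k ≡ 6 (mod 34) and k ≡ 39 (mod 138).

Both moduli are multiples of 2 = gcd(34, 138), so any solution would satisfy k ≡ 6 and k ≡ 39 modulo 2 simultaneously.
These are incompatible: 6 − 39 = -33 is not divisible by 2.
So no integer satisfies both congruences.

There is no such integer.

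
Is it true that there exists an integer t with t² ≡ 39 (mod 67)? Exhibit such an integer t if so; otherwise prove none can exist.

t = 46

t = 46 works: 46² = 2116, and 2116 − 39 = 2077 = 31·67.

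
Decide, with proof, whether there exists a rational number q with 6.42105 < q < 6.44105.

q = 45/7

Multiplying by 7: 7·6.42105 = 44.94735 and 7·6.44105 = 45.08735, so the integer 45 lies strictly between them.
Hence 45/7 is a rational number with 6.42105 < 45/7 < 6.44105.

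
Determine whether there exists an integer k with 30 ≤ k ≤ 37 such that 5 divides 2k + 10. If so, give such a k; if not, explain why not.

At k = 30 we get 2·30 + 10 = 70, and 70 = 5·14.

k = 30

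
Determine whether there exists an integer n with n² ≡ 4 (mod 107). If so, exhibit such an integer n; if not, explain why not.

n = 105 works: 105² = 11025, and 11025 − 4 = 11021 = 103·107.

n = 105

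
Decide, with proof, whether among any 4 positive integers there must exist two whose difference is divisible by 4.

Take the 4 consecutive integers 10, 11, 12, 13: their residues mod 4 are all distinct because 4 ≤ 4.
The differences between them range over 1, …, 3, none of which is divisible by 4.

No, the set {10, 11, 12, 13} is a counterexample.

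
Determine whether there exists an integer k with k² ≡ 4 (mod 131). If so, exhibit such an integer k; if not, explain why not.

k = 129

Take k = 129. Then 129² = 16641 = 127·131 + 4, so 129² ≡ 4 (mod 131).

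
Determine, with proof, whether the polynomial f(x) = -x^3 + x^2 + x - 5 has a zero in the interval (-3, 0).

Yes, f has a root in the interval.

f(-3) = 28 and f(0) = -5, which have opposite signs.
Since f is a polynomial it is continuous on [-3, 0].
By the Intermediate Value Theorem, f takes the value 0 somewhere in the open interval.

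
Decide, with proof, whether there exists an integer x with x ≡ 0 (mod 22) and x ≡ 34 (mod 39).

gcd(22, 39) = 1, so the Chinese Remainder Theorem guarantees exactly one residue class mod 858 satisfying both.
Write x = 0 + 22t and require 0 + 22t ≡ 34 (mod 39), i.e. 22t ≡ 34 (mod 39).
Invert 22 mod 39 by the Euclidean algorithm: 39 = 1·22 + 17, 22 = 1·17 + 5, 17 = 3·5 + 2, 5 = 2·2 + 1, 2 = 2·1 + 0; back-substituting, 1 = 5 − 2·2 = 5 − 2·(17 − 3·5) = −2·17 + 7·5 = −2·17 + 7·(22 − 1·17) = 7·22 − 9·17 = 7·22 − 9·(39 − 1·22) = −9·39 + 16·22. Hence 22·16 ≡ 1, so 22⁻¹ ≡ 16 (mod 39).
Therefore t ≡ 16·34 = 544 ≡ 37 (mod 39).
With t = 37: x = 0 + 22·37 = 814.
Check: 814 mod 22 = 0, 814 mod 39 = 34. ✓

x = 814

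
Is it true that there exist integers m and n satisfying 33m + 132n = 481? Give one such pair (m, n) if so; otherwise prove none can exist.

No, no such integers exist.

Both 33 and 132 are divisible by gcd(33, 132) = 33, hence so is any combination 33m + 132n.
But 481 = 33·14 + 19, so 33 ∤ 481.
Therefore 33m + 132n = 481 has no solution in integers.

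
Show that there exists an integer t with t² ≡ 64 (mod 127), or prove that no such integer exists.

t = 119 works: 119² = 14161, and 14161 − 64 = 14097 = 111·127.

t = 119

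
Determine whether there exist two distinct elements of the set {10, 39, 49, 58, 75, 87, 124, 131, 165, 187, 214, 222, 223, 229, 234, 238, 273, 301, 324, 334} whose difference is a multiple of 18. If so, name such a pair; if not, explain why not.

Both 10 and 334 leave remainder 10 on division by 18; their difference 324 = 18·18 is a multiple of 18.

10 and 334 are such a pair.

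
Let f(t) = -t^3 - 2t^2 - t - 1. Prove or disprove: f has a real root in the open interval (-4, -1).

f(-4) = 35 and f(-1) = -1, which have opposite signs.
As a polynomial, f is continuous on every closed interval.
By the Intermediate Value Theorem, f takes the value 0 somewhere in the open interval.

Yes, f has a root in the interval.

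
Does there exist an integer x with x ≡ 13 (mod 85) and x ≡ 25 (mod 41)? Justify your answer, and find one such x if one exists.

x = 353

Since 85 and 41 share no common factor, CRT says the pair of congruences has a solution (unique mod 3485).
Write x = 13 + 85t and require 13 + 85t ≡ 25 (mod 41), i.e. 85t ≡ 12 (mod 41).
85 ≡ 3 (mod 41), so this reads 3t ≡ 12 (mod 41). To invert 3 modulo 41: 41 = 13·3 + 2, 3 = 1·2 + 1, 2 = 2·1 + 0, and unwinding, 1 = 3 − 1·2 = 3 − (41 − 13·3) = −41 + 14·3. Thus 3⁻¹ ≡ 14 (mod 41).
Therefore t ≡ 14·12 = 168 ≡ 4 (mod 41).
Taking t = 4 gives x = 13 + 85·4 = 353.
Check: 353 mod 85 = 13, 353 mod 41 = 25. ✓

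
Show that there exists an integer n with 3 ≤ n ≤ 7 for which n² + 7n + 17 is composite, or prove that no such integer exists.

n = 7

At n = 7: 7² + 7·7 + 17 = 115 = 5·23, which is composite.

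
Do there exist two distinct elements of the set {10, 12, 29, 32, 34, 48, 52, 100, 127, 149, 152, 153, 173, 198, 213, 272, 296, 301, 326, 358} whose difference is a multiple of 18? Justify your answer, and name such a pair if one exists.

Reduce each element mod 18: 10↦10, 12↦12, 29↦11, 32↦14, 34↦16, 48↦12, 52↦16, 100↦10, 127↦1, 149↦5, 152↦8, 153↦9, 173↦11, 198↦0, 213↦15, 272↦2, 296↦8, 301↦13, 326↦2, 358↦16. The residue 10 repeats (at 10 and 100), and 100 − 10 = 90 = 5·18.

Yes: 10 and 100.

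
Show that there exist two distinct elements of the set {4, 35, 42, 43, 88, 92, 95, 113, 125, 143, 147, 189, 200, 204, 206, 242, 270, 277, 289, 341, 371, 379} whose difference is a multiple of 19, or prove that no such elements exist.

Yes: 4 and 42.

4 mod 19 = 4 and 42 mod 19 = 4, so 42 − 4 = 38 = 2·19.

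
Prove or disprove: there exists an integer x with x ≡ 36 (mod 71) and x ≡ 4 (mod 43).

x = 391

Since 71 and 43 share no common factor, CRT says the pair of congruences has a solution (unique mod 3053).
Any solution of the first congruence is x = 36 + 71t; substituting into the second, 71t ≡ 4 − 36 ≡ 11 (mod 43).
71 ≡ 28 (mod 43), so this reads 28t ≡ 11 (mod 43). To invert 28 modulo 43: 43 = 1·28 + 15, 28 = 1·15 + 13, 15 = 1·13 + 2, 13 = 6·2 + 1, 2 = 2·1 + 0, and unwinding, 1 = 13 − 6·2 = 13 − 6·(15 − 1·13) = −6·15 + 7·13 = −6·15 + 7·(28 − 1·15) = 7·28 − 13·15 = 7·28 − 13·(43 − 1·28) = −13·43 + 20·28. Thus 28⁻¹ ≡ 20 (mod 43).
Multiplying by 20: t ≡ 20·11 = 220 ≡ 5 (mod 43).
With t = 5: x = 36 + 71·5 = 391.
Indeed 391 ≡ 36 (mod 71) and 391 ≡ 4 (mod 43).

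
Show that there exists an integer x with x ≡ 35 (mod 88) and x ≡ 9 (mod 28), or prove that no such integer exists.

There is no such integer.

Reduce both congruences modulo 4, which divides 88 and 28: they say x ≡ 35 (mod 4) and x ≡ 9 (mod 4).
However 35 ≡ 3 and 9 ≡ 1 (mod 4), and 3 ≠ 1.
Hence the system has no solution.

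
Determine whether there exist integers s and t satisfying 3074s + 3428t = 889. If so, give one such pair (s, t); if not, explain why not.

There are no such integers.

gcd(3074, 3428) = 2, so every integer of the form 3074s + 3428t is a multiple of 2.
But 889 is not a multiple of 2 (it leaves remainder 1).
Hence no integers s, t satisfy the equation.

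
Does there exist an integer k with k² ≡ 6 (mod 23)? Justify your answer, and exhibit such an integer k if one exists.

k = 12

k = 12 works: 12² = 144, and 144 − 6 = 138 = 6·23.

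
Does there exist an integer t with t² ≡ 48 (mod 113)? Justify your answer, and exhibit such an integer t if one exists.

No such integer exists.

Apply Euler's criterion with the prime 113: 48 is a quadratic residue iff 48^56 ≡ 1 (mod 113), and a non-residue iff it is ≡ −1.
Squaring successively (mod 113): 48^2 = 2304 ≡ 44; 48^4 ≡ 44² = 1936 ≡ 15; 48^8 ≡ 15² = 225 ≡ 112; 48^16 ≡ 112² = 12544 ≡ 1; 48^32 ≡ 1² = 1 ≡ 1.
Since 56 = 32 + 16 + 8, 48^56 ≡ 1 · 1 · 112; multiplying out mod 113: 1·1 = 1 ≡ 1, then 1·112 = 112 ≡ 112. Thus 48^56 ≡ 112 ≡ −1 (mod 113).
By Euler's criterion 48 is a quadratic non-residue mod 113: no t satisfies t² ≡ 48 (mod 113).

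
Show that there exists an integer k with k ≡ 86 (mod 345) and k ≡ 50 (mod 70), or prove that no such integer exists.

No such integer exists.

Reduce both congruences modulo 5, which divides 345 and 70: they say k ≡ 86 (mod 5) and k ≡ 50 (mod 5).
But 86 mod 5 = 1 while 50 mod 5 = 0, a contradiction.
Therefore no such k exists.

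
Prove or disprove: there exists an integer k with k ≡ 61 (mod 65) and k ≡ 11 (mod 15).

gcd(65, 15) = 5. A simultaneous solution exists iff 61 ≡ 11 (mod 5); here 61 mod 5 = 1 = 11 mod 5, so it does.
The integers ≡ 61 (mod 65) are 61, 126, 191, …; their remainders mod 15 are 1, 6, 11, so k = 191 is the first that is ≡ 11 (mod 15).
Verify: 191 = 2·65 + 61 and 191 = 12·15 + 11. ✓

k = 191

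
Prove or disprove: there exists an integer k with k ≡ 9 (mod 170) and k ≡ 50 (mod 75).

No such integer exists.

gcd(170, 75) = 5. If k ≡ 9 (mod 170) and k ≡ 50 (mod 75), then k ≡ 9 (mod 5) and k ≡ 50 (mod 5).
These are incompatible: 9 − 50 = -41 is not divisible by 5.
Therefore no such k exists.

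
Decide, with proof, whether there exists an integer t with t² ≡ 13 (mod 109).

There is no such integer.

Apply Euler's criterion with the prime 109: 13 is a quadratic residue iff 13^54 ≡ 1 (mod 109), and a non-residue iff it is ≡ −1.
Repeated squaring mod 109: 13^2 = 169 ≡ 60; 13^4 ≡ 60² = 3600 ≡ 3; 13^8 ≡ 3² = 9 ≡ 9; 13^16 ≡ 9² = 81 ≡ 81; 13^32 ≡ 81² = 6561 ≡ 21.
Since 54 = 32 + 16 + 4 + 2, 13^54 ≡ 21 · 81 · 3 · 60; multiplying out mod 109: 21·81 = 1701 ≡ 66, then 66·3 = 198 ≡ 89, then 89·60 = 5340 ≡ 108. Thus 13^54 ≡ 108 ≡ −1 (mod 109).
By Euler's criterion 13 is a quadratic non-residue mod 109: no t satisfies t² ≡ 13 (mod 109).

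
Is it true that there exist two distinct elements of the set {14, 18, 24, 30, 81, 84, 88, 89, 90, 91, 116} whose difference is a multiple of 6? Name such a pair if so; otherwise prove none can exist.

14 and 116 are such a pair.

Reduce each element mod 6: 14↦2, 18↦0, 24↦0, 30↦0, 81↦3, 84↦0, 88↦4, 89↦5, 90↦0, 91↦1, 116↦2. The residue 2 repeats (at 14 and 116), and 116 − 14 = 102 = 17·6.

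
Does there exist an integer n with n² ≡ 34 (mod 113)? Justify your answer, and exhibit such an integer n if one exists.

No, no such integer exists.

113 is prime, so by Euler's criterion 34 is a square mod 113 iff 34^((113−1)/2) = 34^56 ≡ 1 (mod 113).
Repeated squaring mod 113: 34^2 = 1156 ≡ 26; 34^4 ≡ 26² = 676 ≡ 111; 34^8 ≡ 111² = 12321 ≡ 4; 34^16 ≡ 4² = 16 ≡ 16; 34^32 ≡ 16² = 256 ≡ 30.
Since 56 = 32 + 16 + 8, 34^56 ≡ 30 · 16 · 4; multiplying out mod 113: 30·16 = 480 ≡ 28, then 28·4 = 112 ≡ 112. Thus 34^56 ≡ 112 ≡ −1 (mod 113).
The value −1 means 34 is a non-residue modulo 113, so n² ≡ 34 (mod 113) is impossible.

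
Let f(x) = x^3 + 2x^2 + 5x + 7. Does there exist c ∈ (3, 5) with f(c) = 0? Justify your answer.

f(3) = 67 and f(5) = 207, both positive.
The derivative f'(x) = 3x^2 + 4x + 5 is a quadratic with discriminant 4² − 4·3·5 = -44 < 0; it never vanishes, so it is always positive (sign of the leading coefficient).
Hence f is strictly increasing on ℝ, and in particular on [3, 5]. A strictly monotone function with same-sign endpoint values stays positive on the whole interval, so f has no zero in (3, 5).

f has no root in that interval.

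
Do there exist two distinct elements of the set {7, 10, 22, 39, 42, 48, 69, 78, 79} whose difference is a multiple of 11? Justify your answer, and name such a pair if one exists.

Two integers differ by a multiple of 11 exactly when they have the same residue mod 11. The residues are 7↦7, 10↦10, 22↦0, 39↦6, 42↦9, 48↦4, 69↦3, 78↦1, 79↦2.
These 9 residues are pairwise different, hence no difference of two elements is divisible by 11.

No, no such pair exists.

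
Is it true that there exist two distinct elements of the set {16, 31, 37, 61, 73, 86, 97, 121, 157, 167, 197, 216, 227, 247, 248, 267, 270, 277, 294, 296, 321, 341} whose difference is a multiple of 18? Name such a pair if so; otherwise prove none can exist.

Both 31 and 121 leave remainder 13 on division by 18; their difference 90 = 5·18 is a multiple of 18.

Yes: 31 and 121.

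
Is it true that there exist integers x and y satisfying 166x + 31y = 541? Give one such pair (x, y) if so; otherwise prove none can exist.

166 and 31 are coprime, so 166x + 31y ranges over all of ℤ.
Run the Euclidean algorithm on 166 and 31: 166 = 5·31 + 11, 31 = 2·11 + 9, 11 = 1·9 + 2, 9 = 4·2 + 1, 2 = 2·1 + 0.
Back-substituting, 1 = 9 − 4·2 = 9 − 4·(11 − 1·9) = −4·11 + 5·9 = −4·11 + 5·(31 − 2·11) = 5·31 − 14·11 = 5·31 − 14·(166 − 5·31) = −14·166 + 75·31; that is, 166·(-14) + 31·75 = 1.
Times 541: 166·(-7574) + 31·40575 = 541, so (-7574, 40575) solves it.
Shifting by a multiple of (31, −166) keeps it a solution: x = -7574 + 245·31 = 21, y = 40575 − 245·166 = -95.
Check: 166·21 + 31·(-95) = 3486 − 2945 = 541. ✓

x = 21, y = -95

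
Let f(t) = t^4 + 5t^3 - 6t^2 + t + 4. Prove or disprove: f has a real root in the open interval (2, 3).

No.

The endpoint values f(2) = 38 and f(3) = 169 are both positive. Claim: f(t) > 0 for every t in (2, 3).
Shift to the endpoint 2: with t = 2 + u (0 < u < 1), one computes f(2 + u) = u^4 + 13u^3 + 48u^2 + 69u + 38.
All 5 nonzero coefficients of this polynomial in u are positive; hence for u > 0 the value is a sum of positive terms (the constant 38 among them).
So f is strictly positive on (2, 3); no root exists in the interval.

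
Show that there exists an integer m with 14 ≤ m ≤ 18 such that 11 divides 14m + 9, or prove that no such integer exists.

The values of 14m + 9 for m = 14, 15, …, 18 are 205, 219, 233, 247, 261; reduced mod 11 these are 7, 10, 2, 5, 8.
Since 0 is absent from this list, 11 ∤ 14m + 9 for every m with 14 ≤ m ≤ 18.

No, no such integer m in that range exists.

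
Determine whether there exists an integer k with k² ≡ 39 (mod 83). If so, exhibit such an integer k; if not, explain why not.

No such integer exists.

83 is prime, so by Euler's criterion 39 is a square mod 83 iff 39^((83−1)/2) = 39^41 ≡ 1 (mod 83).
Squaring successively (mod 83): 39^2 = 1521 ≡ 27; 39^4 ≡ 27² = 729 ≡ 65; 39^8 ≡ 65² = 4225 ≡ 75; 39^16 ≡ 75² = 5625 ≡ 64; 39^32 ≡ 64² = 4096 ≡ 29.
Since 41 = 32 + 8 + 1, 39^41 ≡ 29 · 75 · 39; multiplying out mod 83: 29·75 = 2175 ≡ 17, then 17·39 = 663 ≡ 82. Thus 39^41 ≡ 82 ≡ −1 (mod 83).
By Euler's criterion 39 is a quadratic non-residue mod 83: no k satisfies k² ≡ 39 (mod 83).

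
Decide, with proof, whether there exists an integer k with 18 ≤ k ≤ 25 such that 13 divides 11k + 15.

No, no such integer k in that range exists.

At k = 18, 11·18 + 15 = 213 ≡ 5 (mod 13), and each step in k adds 11, giving residues 5, 3, 1, 12, 10, 8, 6, 4 for k = 18, 19, …, 25.
None is 0, so 13 never divides 11k + 15 on this range.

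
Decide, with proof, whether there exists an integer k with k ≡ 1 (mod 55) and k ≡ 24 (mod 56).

The moduli 55 and 56 are coprime, so by the Chinese Remainder Theorem a unique solution modulo 3080 exists.
Any solution of the first congruence is k = 1 + 55t; substituting into the second, 55t ≡ 24 − 1 ≡ 23 (mod 56).
Invert 55 mod 56 by the Euclidean algorithm: 56 = 1·55 + 1, 55 = 55·1 + 0; back-substituting, 1 = 56 − 1·55. Hence 55·(-1) ≡ 1, so 55⁻¹ ≡ -1 ≡ 55 (mod 56).
Multiplying by 55: t ≡ 55·23 = 1265 ≡ 33 (mod 56).
With t = 33: k = 1 + 55·33 = 1816.
Verify: 1816 = 33·55 + 1 and 1816 = 32·56 + 24. ✓

k = 1816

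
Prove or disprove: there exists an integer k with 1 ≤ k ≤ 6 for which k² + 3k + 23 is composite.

At k = 4: 4² + 3·4 + 23 = 51 = 3·17, which is composite.

k = 4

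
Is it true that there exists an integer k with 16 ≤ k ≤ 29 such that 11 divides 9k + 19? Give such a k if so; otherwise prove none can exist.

Try k = 26: 9·26 + 19 = 253 = 23·11, which is divisible by 11.

k = 26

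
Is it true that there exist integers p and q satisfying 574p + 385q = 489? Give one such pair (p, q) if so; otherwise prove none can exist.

No such integers exist.

Any value of 574p + 385q is a multiple of gcd(574, 385) = 7.
But 489 is not a multiple of 7 (it leaves remainder 6).
Hence no integers p, q satisfy the equation.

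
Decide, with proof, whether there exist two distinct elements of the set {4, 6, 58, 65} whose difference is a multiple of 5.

Reduce each element modulo 5: 4↦4, 6↦1, 58↦3, 65↦0.
All 4 residues are distinct, so no two elements differ by a multiple of 5.

There is no such pair.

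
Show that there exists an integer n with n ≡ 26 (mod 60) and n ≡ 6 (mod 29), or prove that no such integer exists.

Since 60 and 29 share no common factor, CRT says the pair of congruences has a solution (unique mod 1740).
Any solution of the first congruence is n = 26 + 60t; substituting into the second, 60t ≡ 6 − 26 ≡ 9 (mod 29).
60 ≡ 2 (mod 29), so this reads 2t ≡ 9 (mod 29). To invert 2 modulo 29: 29 = 14·2 + 1, 2 = 2·1 + 0, and unwinding, 1 = 29 − 14·2. Thus 2⁻¹ ≡ -14 ≡ 15 (mod 29).
Multiplying by 15: t ≡ 15·9 = 135 ≡ 19 (mod 29).
With t = 19: n = 26 + 60·19 = 1166.
Check: 1166 mod 60 = 26, 1166 mod 29 = 6. ✓

n = 1166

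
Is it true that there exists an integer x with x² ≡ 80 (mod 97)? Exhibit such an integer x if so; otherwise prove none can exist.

No such integer exists.

Apply Euler's criterion with the prime 97: 80 is a quadratic residue iff 80^48 ≡ 1 (mod 97), and a non-residue iff it is ≡ −1.
Squaring successively (mod 97): 80^2 = 6400 ≡ 95; 80^4 ≡ 95² = 9025 ≡ 4; 80^8 ≡ 4² = 16 ≡ 16; 80^16 ≡ 16² = 256 ≡ 62; 80^32 ≡ 62² = 3844 ≡ 61.
Since 48 = 32 + 16, 80^48 ≡ 61 · 62; multiplying out mod 97: 61·62 = 3782 ≡ 96. Thus 80^48 ≡ 96 ≡ −1 (mod 97).
The value −1 means 80 is a non-residue modulo 97, so x² ≡ 80 (mod 97) is impossible.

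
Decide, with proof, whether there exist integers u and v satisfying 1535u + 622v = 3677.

1535 and 622 are coprime, so 1535u + 622v ranges over all of ℤ.
Run the Euclidean algorithm on 1535 and 622: 1535 = 2·622 + 291, 622 = 2·291 + 40, 291 = 7·40 + 11, 40 = 3·11 + 7, 11 = 1·7 + 4, 7 = 1·4 + 3, 4 = 1·3 + 1, 3 = 3·1 + 0.
Back-substituting, 1 = 4 − 1·3 = 4 − (7 − 1·4) = −7 + 2·4 = −7 + 2·(11 − 1·7) = 2·11 − 3·7 = 2·11 − 3·(40 − 3·11) = −3·40 + 11·11 = −3·40 + 11·(291 − 7·40) = 11·291 − 80·40 = 11·291 − 80·(622 − 2·291) = −80·622 + 171·291 = −80·622 + 171·(1535 − 2·622) = 171·1535 − 422·622; that is, 1535·171 + 622·(-422) = 1.
Times 3677: 1535·628767 + 622·(-1551694) = 3677, so (628767, -1551694) solves it.
Shifting by a multiple of (622, −1535) keeps it a solution: u = 628767 − 1010·622 = 547, v = -1551694 + 1010·1535 = -1344.
Indeed 1535·547 + 622·(-1344) = 839645 − 835968 = 3677.

u = 547, v = -1344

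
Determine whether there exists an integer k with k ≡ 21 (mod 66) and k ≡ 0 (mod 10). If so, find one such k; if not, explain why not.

No such integer exists.

gcd(66, 10) = 2. If k ≡ 21 (mod 66) and k ≡ 0 (mod 10), then k ≡ 21 (mod 2) and k ≡ 0 (mod 2).
But 21 mod 2 = 1 while 0 mod 2 = 0, a contradiction.
So no integer satisfies both congruences.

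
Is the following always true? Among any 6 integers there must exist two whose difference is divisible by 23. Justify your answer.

No, the set {50, 51, 52, 53, 54, 55} is a counterexample.

Try 6 consecutive integers, 50, 51, …, 55. Their remainders mod 23 are 4, 5, 6, 7, 8, 9 — pairwise different, as any 6 ≤ 23 consecutive integers have distinct residues.
No two share a residue, so no pair has difference divisible by 23; the claim fails for this set.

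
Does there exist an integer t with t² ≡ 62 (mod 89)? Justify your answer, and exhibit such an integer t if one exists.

89 is prime, so by Euler's criterion 62 is a square mod 89 iff 62^((89−1)/2) = 62^44 ≡ 1 (mod 89).
Repeated squaring mod 89: 62^2 = 3844 ≡ 17; 62^4 ≡ 17² = 289 ≡ 22; 62^8 ≡ 22² = 484 ≡ 39; 62^16 ≡ 39² = 1521 ≡ 8; 62^32 ≡ 8² = 64 ≡ 64.
Since 44 = 32 + 8 + 4, 62^44 ≡ 64 · 39 · 22; multiplying out mod 89: 64·39 = 2496 ≡ 4, then 4·22 = 88 ≡ 88. Thus 62^44 ≡ 88 ≡ −1 (mod 89).
By Euler's criterion 62 is a quadratic non-residue mod 89: no t satisfies t² ≡ 62 (mod 89).

No such integer exists.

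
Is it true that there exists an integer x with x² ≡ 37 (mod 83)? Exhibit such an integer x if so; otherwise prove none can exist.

x = 28 works: 28² = 784, and 784 − 37 = 747 = 9·83.

x = 28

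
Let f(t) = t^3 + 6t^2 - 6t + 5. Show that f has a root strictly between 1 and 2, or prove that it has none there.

f(1) = 6 and f(2) = 25, both positive, so a sign-change argument is unavailable; we show f keeps this sign on the whole interval.
Shift to the endpoint 1: with t = 1 + u (0 < u < 1), one computes f(1 + u) = u^3 + 9u^2 + 9u + 6.
All 4 nonzero coefficients of this polynomial in u are positive; hence for u > 0 the value is a sum of positive terms (the constant 6 among them).
So f is strictly positive on (1, 2); no root exists in the interval.

No such root exists.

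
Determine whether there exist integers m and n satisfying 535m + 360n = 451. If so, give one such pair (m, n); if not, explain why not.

Any value of 535m + 360n is a multiple of gcd(535, 360) = 5.
But 451 is not a multiple of 5 (it leaves remainder 1).
So the equation is unsolvable over ℤ.

There are no such integers.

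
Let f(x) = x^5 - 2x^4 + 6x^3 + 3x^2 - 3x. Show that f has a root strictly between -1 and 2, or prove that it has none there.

Yes, f has a root in the interval.

f(-1) = -3 and f(2) = 54, which have opposite signs.
As a polynomial, f is continuous on every closed interval.
By the Intermediate Value Theorem f must vanish at some point of (-1, 2).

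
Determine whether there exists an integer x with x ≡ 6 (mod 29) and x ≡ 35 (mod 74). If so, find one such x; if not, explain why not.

Since 29 and 74 share no common factor, CRT says the pair of congruences has a solution (unique mod 2146).
Write x = 6 + 29t and require 6 + 29t ≡ 35 (mod 74), i.e. 29t ≡ 29 (mod 74).
Since 29·23 = 667 = 9·74 + 1, the inverse of 29 mod 74 is 23.
Therefore t ≡ 23·29 = 667 ≡ 1 (mod 74).
Taking t = 1 gives x = 6 + 29·1 = 35.
Indeed 35 ≡ 6 (mod 29) and 35 ≡ 35 (mod 74).

x = 35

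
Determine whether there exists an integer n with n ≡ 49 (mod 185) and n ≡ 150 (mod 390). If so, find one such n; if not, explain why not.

No, no such integer exists.

gcd(185, 390) = 5. If n ≡ 49 (mod 185) and n ≡ 150 (mod 390), then n ≡ 49 (mod 5) and n ≡ 150 (mod 5).
But 49 mod 5 = 4 while 150 mod 5 = 0, a contradiction.
Therefore no such n exists.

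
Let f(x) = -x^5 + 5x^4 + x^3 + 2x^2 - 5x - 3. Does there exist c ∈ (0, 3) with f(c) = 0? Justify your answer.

f(0) = -3 and f(3) = 189, which have opposite signs.
As a polynomial, f is continuous on every closed interval.
So by the Intermediate Value Theorem there is a c strictly between 0 and 3 with f(c) = 0.

Yes, f has a root in the interval.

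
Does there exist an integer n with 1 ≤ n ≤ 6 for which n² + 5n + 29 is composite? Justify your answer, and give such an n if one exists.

At n = 6: 6² + 5·6 + 29 = 95 = 5·19, which is composite.

n = 6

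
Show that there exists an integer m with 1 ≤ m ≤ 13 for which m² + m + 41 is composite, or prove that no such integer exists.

The values for m = 1, 2, …, 13 are 43, 47, 53, 61, 71, 83, 97, 113, 131, 151, 173, 197, 223, and each of these is prime.
So no value in the range makes the expression composite.

No such integer m in that range exists.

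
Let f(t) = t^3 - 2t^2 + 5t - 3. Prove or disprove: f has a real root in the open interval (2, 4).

No such root exists.

f(2) = 7 and f(4) = 49, both positive.
f'(t) = 3t^2 - 4t + 5 has discriminant (-4)² − 4·3·5 = -44 < 0, so f' has no real roots and is positive for every real t.
Hence f is strictly increasing on ℝ, and in particular on [2, 4]. A strictly monotone function with same-sign endpoint values stays positive on the whole interval, so f has no zero in (2, 4).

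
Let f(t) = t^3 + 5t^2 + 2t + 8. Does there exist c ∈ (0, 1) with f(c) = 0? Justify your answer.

The endpoint values f(0) = 8 and f(1) = 16 are both positive. Claim: f(t) > 0 for every t in (0, 1).
The nonzero coefficients of f are all positive, so for t > 0 every term of f(t) is positive (the constant term 8 strictly so).
So f is strictly positive on (0, 1); no root exists in the interval.

No such root exists.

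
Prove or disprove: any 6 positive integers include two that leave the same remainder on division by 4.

Yes.

Each integer lies in one of the 4 residue classes modulo 4.
Placing 6 integers into 4 classes, some class receives at least two — say a and b.
That is, a and b leave the same remainder on division by 4, as claimed.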